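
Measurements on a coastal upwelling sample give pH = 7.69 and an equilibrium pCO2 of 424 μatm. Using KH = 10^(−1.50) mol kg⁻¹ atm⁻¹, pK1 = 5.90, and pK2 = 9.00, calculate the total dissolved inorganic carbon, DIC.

[CO2*] = KH · pCO2 = 10^(−1.50) × 424×10^-6 = 1.341×10^-5 mol/kg
α₀ = 1/(1 + K1/[H⁺] + K1K2/[H⁺]²) = 1/(1 + 10^+1.79 + 10^+0.48) = 0.01523
DIC = [CO2*]/α₀ = 1.341×10^-5 / 0.01523 = 0.881 mmol/kg

DIC = 0.881 mmol/kg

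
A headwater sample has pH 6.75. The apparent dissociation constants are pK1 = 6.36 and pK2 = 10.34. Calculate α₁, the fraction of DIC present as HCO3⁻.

α₁ = 1 / (1 + [H⁺]/K1 + K2/[H⁺]) = 1 / (1 + 10^-0.39 + 10^-3.59)
   = 1 / (1 + 0.40738 + 0.00025704) = 1/1.4076 = 0.7104

α₁ = 0.710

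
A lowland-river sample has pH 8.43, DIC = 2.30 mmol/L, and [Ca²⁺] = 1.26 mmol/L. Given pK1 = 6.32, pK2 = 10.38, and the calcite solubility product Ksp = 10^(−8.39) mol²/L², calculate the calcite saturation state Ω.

Ω = 7.83

α₂ = 1 / (1 + [H⁺]/K2 + [H⁺]²/(K1K2)) = 1 / (1 + 10^+1.95 + 10^-0.16)
   = 1 / (1 + 89.125 + 0.69183) = 1/90.817 = 0.01101
[CO3²⁻] = α₂ × DIC = 0.01101 × 2.30 = 0.02533 mmol/L
Ksp = 10^(−8.39) = 4.074×10^-9
Ω = [Ca²⁺][CO3²⁻]/Ksp = (1.26×10^-3)(2.533×10^-5) / 4.074×10^-9 = 7.83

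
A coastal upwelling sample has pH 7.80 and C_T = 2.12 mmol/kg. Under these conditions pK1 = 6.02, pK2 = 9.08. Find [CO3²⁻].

[CO3²⁻] = 0.104 mmol/kg

α₂ = 1 / (1 + [H⁺]/K2 + [H⁺]²/(K1K2)) = 1 / (1 + 10^+1.28 + 10^-0.50)
   = 1 / (1 + 19.055 + 0.31623) = 1/20.371 = 0.04909
[CO3²⁻] = α₂ × DIC = 0.04909 × 2.12 = 0.104 mmol/kg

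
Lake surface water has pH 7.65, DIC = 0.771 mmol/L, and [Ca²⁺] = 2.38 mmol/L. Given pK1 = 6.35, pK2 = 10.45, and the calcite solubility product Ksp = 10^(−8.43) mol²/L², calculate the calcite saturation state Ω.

α₂ = 1 / (1 + [H⁺]/K2 + [H⁺]²/(K1K2)) = 1 / (1 + 10^+2.80 + 10^+1.50)
   = 1 / (1 + 630.96 + 31.623) = 1/663.58 = 0.001507
[CO3²⁻] = α₂ × DIC = 0.001507 × 0.771 = 0.001162 mmol/L = 1.162 μmol/L
Ksp = 10^(−8.43) = 3.715×10^-9
Ω = [Ca²⁺][CO3²⁻]/Ksp = (2.38×10^-3)(1.162×10^-6) / 3.715×10^-9 = 0.744

Ω = 0.744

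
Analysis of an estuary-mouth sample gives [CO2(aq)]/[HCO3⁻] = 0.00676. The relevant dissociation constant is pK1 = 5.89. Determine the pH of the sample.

From K1 = [H⁺][HCO3⁻]/[CO2(aq)]:  pH = pK1 − log₁₀([CO2(aq)]/[HCO3⁻])
log₁₀(0.00676) = -2.170
pH = 5.89 − (-2.170) = 8.06

pH = 8.06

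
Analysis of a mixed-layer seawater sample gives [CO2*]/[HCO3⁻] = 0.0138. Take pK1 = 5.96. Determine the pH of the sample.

From K1 = [H⁺][HCO3⁻]/[CO2*]:  pH = pK1 − log₁₀([CO2*]/[HCO3⁻])
log₁₀(0.0138) = -1.860
pH = 5.96 − (-1.860) = 7.82

pH = 7.82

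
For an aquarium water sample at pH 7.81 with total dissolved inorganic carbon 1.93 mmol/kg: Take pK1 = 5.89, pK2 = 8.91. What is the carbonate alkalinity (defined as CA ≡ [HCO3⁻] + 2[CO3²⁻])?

CA = 2.05 mmol/kg

CA = [HCO3⁻] + 2[CO3²⁻] = (α₁ + 2α₂)·DIC
At pH 7.81: [H⁺]/K1 = 10^-1.92 = 0.012023, K2/[H⁺] = 10^-1.10 = 0.079433
α₁ = 1/(1 + 0.012023 + 0.079433) = 1/1.0915 = 0.9162; α₂ = α₁·K2/[H⁺] = 0.07278
α₁ + 2α₂ = 1.0618
CA = 1.0618 × 1.93 = 2.05 mmol/kg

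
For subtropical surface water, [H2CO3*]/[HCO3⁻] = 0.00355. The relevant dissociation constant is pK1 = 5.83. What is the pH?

From K1 = [H⁺][HCO3⁻]/[H2CO3*]:  pH = pK1 − log₁₀([H2CO3*]/[HCO3⁻])
log₁₀(0.00355) = -2.450
pH = 5.83 − (-2.450) = 8.28

pH = 8.28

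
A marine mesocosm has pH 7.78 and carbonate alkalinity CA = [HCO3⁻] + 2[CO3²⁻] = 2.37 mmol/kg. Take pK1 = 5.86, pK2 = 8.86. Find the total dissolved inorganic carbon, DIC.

DIC = 2.23 mmol/kg

CA = [HCO3⁻] + 2[CO3²⁻] = (α₁ + 2α₂)·DIC
At pH 7.78: [H⁺]/K1 = 10^-1.92 = 0.012023, K2/[H⁺] = 10^-1.08 = 0.083176
α₁ = 1/(1 + 0.012023 + 0.083176) = 1/1.0952 = 0.9131; α₂ = α₁·K2/[H⁺] = 0.07595
α₁ + 2α₂ = 1.0650
DIC = CA / (α₁ + 2α₂) = 2.37 / 1.0650 = 2.23 mmol/kg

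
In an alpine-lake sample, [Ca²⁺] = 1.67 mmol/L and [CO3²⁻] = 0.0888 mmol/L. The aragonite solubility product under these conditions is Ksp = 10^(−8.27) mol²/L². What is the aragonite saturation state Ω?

Ksp = 10^(−8.27) = 5.370×10^-9
Ω = [Ca²⁺][CO3²⁻]/Ksp = (1.67×10^-3)(0.0888×10^-3) / 5.370×10^-9 = 27.6

Ω = 27.6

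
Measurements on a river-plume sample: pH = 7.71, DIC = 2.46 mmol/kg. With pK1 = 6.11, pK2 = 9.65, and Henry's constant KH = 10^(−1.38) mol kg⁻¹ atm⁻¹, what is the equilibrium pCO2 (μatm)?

pCO2 = 1430 μatm

α₀ = 1 / (1 + K1/[H⁺] + K1K2/[H⁺]²) = 1 / (1 + 10^+1.60 + 10^-0.34)
   = 1 / (1 + 39.811 + 0.45709) = 1/41.268 = 0.02423
[CO2*] = α₀ × DIC = 0.02423 × 2.46 = 0.05961 mmol/kg
pCO2 = [CO2*]/KH = 5.961×10^-5 / 4.169×10^-2 = 1430 μatm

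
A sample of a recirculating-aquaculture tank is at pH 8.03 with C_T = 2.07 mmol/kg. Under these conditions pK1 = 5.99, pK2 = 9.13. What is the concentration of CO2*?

α₀ = 1 / (1 + K1/[H⁺] + K1K2/[H⁺]²) = 1 / (1 + 10^+2.04 + 10^+0.94)
   = 1 / (1 + 109.65 + 8.7096) = 1/119.36 = 0.008378
[CO2*] = α₀ × DIC = 0.008378 × 2.07 = 0.0173 mmol/kg = 17.3 μmol/kg

[CO2*] = 17.3 μmol/kg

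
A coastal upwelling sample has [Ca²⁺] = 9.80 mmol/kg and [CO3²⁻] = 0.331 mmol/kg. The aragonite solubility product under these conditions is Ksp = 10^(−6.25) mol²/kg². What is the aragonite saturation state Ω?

Ω = 5.77

Ksp = 10^(−6.25) = 5.623×10^-7
Ω = [Ca²⁺][CO3²⁻]/Ksp = (9.80×10^-3)(0.331×10^-3) / 5.623×10^-7 = 5.77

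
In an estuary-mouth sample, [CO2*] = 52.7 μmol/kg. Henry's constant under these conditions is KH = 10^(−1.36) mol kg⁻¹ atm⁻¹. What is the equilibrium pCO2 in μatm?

pCO2 = 1210 μatm

KH = 10^(−1.36) = 4.365×10^-2 mol kg⁻¹ atm⁻¹
pCO2 = [CO2*]/KH = 52.7×10^-6 / 4.365×10^-2 = 1.21×10^-3 atm = 1210 μatm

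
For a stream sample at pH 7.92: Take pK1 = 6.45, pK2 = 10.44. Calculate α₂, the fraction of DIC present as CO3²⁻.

α₂ = 1 / (1 + [H⁺]/K2 + [H⁺]²/(K1K2)) = 1 / (1 + 10^+2.52 + 10^+1.05)
   = 1 / (1 + 331.13 + 11.220) = 1/343.35 = 0.002912

α₂ = 0.00291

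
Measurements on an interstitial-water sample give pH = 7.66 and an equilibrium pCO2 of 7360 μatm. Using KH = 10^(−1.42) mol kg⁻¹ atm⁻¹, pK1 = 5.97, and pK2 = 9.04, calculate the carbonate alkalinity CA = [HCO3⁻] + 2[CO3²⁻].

CA = 14.8 mmol/kg

[CO2*] = KH · pCO2 = 10^(−1.42) × 7360×10^-6 = 2.798×10^-4 mol/kg
α₀ = 1/(1 + K1/[H⁺] + K1K2/[H⁺]²) = 1/(1 + 10^+1.69 + 10^+0.31) = 0.01922
DIC = [CO2*]/α₀ = 2.798×10^-4 / 0.01922 = 14.56 mmol/kg
CA = (α₁ + 2α₂)·DIC = (0.9415 + 2×0.03925) × 14.56 = 14.8 mmol/kg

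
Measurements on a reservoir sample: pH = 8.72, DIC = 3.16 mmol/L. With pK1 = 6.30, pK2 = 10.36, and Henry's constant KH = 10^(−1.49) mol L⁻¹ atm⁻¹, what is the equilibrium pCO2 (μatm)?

α₀ = 1 / (1 + K1/[H⁺] + K1K2/[H⁺]²) = 1 / (1 + 10^+2.42 + 10^+0.78)
   = 1 / (1 + 263.03 + 6.0256) = 1/270.05 = 0.003703
[CO2*] = α₀ × DIC = 0.003703 × 3.16 = 0.01170 mmol/L = 11.70 μmol/L
pCO2 = [CO2*]/KH = 1.170×10^-5 / 3.236×10^-2 = 362 μatm

pCO2 = 362 μatm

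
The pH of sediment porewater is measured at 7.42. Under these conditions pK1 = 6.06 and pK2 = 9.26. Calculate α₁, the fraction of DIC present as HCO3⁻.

α₁ = 1 / (1 + [H⁺]/K1 + K2/[H⁺]) = 1 / (1 + 10^-1.36 + 10^-1.84)
   = 1 / (1 + 0.043652 + 0.014454) = 1/1.0581 = 0.9451

α₁ = 0.945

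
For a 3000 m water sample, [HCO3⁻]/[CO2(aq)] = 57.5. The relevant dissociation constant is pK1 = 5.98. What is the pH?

From K1 = [H⁺][HCO3⁻]/[CO2(aq)]:  pH = pK1 + log₁₀([HCO3⁻]/[CO2(aq)])
log₁₀(57.5) = +1.760
pH = 5.98 + (+1.760) = 7.74

pH = 7.74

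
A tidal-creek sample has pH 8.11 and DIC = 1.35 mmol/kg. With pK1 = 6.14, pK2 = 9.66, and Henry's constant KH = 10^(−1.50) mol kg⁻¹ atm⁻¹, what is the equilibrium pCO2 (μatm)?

α₀ = 1 / (1 + K1/[H⁺] + K1K2/[H⁺]²) = 1 / (1 + 10^+1.97 + 10^+0.42)
   = 1 / (1 + 93.325 + 2.6303) = 1/96.956 = 0.01031
[CO2*] = α₀ × DIC = 0.01031 × 1.35 = 0.01392 mmol/kg = 13.92 μmol/kg
pCO2 = [CO2*]/KH = 1.392×10^-5 / 3.162×10^-2 = 440 μatm

pCO2 = 440 μatm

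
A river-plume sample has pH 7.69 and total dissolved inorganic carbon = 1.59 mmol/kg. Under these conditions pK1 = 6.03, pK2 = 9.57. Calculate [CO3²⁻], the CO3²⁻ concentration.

[CO3²⁻] = 0.0203 mmol/kg

α₂ = 1 / (1 + [H⁺]/K2 + [H⁺]²/(K1K2)) = 1 / (1 + 10^+1.88 + 10^+0.22)
   = 1 / (1 + 75.858 + 1.6596) = 1/78.517 = 0.01274
[CO3²⁻] = α₂ × DIC = 0.01274 × 1.59 = 0.0203 mmol/kg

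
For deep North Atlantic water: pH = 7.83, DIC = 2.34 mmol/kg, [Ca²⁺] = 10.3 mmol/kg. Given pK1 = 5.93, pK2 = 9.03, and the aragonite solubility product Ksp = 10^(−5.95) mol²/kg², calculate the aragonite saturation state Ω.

α₂ = 1 / (1 + [H⁺]/K2 + [H⁺]²/(K1K2)) = 1 / (1 + 10^+1.20 + 10^-0.70)
   = 1 / (1 + 15.849 + 0.19953) = 1/17.048 = 0.05866
[CO3²⁻] = α₂ × DIC = 0.05866 × 2.34 = 0.1373 mmol/kg
Ksp = 10^(−5.95) = 1.122×10^-6
Ω = [Ca²⁺][CO3²⁻]/Ksp = (10.3×10^-3)(1.373×10^-4) / 1.122×10^-6 = 1.26

Ω = 1.26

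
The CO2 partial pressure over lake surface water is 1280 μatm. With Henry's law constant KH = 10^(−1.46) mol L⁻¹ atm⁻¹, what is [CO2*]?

KH = 10^(−1.46) = 3.467×10^-2 mol L⁻¹ atm⁻¹
[CO2*] = KH · pCO2 = 3.467×10^-2 × 1280×10^-6 atm = 4.44×10^-5 mol/L

[CO2*] = 44.4 μmol/L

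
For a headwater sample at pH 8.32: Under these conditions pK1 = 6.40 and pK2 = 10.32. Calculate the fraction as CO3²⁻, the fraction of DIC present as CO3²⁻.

α₂ = 1 / (1 + [H⁺]/K2 + [H⁺]²/(K1K2)) = 1 / (1 + 10^+2.00 + 10^+0.08)
   = 1 / (1 + 100.00 + 1.2023) = 1/102.20 = 0.009785

α₂ = 0.00978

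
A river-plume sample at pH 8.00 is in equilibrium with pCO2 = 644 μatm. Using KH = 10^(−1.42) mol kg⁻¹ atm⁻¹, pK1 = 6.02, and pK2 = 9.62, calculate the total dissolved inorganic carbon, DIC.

[CO2*] = KH · pCO2 = 10^(−1.42) × 644×10^-6 = 2.448×10^-5 mol/kg
α₀ = 1/(1 + K1/[H⁺] + K1K2/[H⁺]²) = 1/(1 + 10^+1.98 + 10^+0.36) = 0.01012
DIC = [CO2*]/α₀ = 2.448×10^-5 / 0.01012 = 2.42 mmol/kg

DIC = 2.42 mmol/kg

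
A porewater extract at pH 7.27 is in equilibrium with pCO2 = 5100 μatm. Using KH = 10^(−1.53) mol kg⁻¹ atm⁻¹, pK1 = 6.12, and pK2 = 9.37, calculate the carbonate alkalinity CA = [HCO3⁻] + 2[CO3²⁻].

CA = 2.16 mmol/kg

[CO2*] = KH · pCO2 = 10^(−1.53) × 5100×10^-6 = 1.505×10^-4 mol/kg
α₀ = 1/(1 + K1/[H⁺] + K1K2/[H⁺]²) = 1/(1 + 10^+1.15 + 10^-0.95) = 0.06563
DIC = [CO2*]/α₀ = 1.505×10^-4 / 0.06563 = 2.293 mmol/kg
CA = (α₁ + 2α₂)·DIC = (0.9270 + 2×0.007363) × 2.293 = 2.16 mmol/kg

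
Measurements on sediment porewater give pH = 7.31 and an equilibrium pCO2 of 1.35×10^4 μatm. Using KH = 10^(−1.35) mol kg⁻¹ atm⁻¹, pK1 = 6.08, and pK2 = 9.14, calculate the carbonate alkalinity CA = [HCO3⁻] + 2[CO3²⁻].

[CO2*] = KH · pCO2 = 10^(−1.35) × 1.35×10^4×10^-6 = 6.030×10^-4 mol/kg
α₀ = 1/(1 + K1/[H⁺] + K1K2/[H⁺]²) = 1/(1 + 10^+1.23 + 10^-0.60) = 0.05484
DIC = [CO2*]/α₀ = 6.030×10^-4 / 0.05484 = 11.00 mmol/kg
CA = (α₁ + 2α₂)·DIC = (0.9314 + 2×0.01378) × 11.00 = 10.5 mmol/kg

CA = 10.5 mmol/kg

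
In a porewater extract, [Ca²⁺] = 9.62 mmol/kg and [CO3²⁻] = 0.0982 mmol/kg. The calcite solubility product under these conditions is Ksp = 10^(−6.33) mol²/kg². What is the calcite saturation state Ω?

Ksp = 10^(−6.33) = 4.677×10^-7
Ω = [Ca²⁺][CO3²⁻]/Ksp = (9.62×10^-3)(0.0982×10^-3) / 4.677×10^-7 = 2.02

Ω = 2.02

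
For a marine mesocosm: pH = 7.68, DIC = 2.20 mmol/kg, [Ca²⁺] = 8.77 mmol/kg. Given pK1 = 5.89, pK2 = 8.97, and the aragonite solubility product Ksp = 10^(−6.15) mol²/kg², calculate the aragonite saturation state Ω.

α₂ = 1 / (1 + [H⁺]/K2 + [H⁺]²/(K1K2)) = 1 / (1 + 10^+1.29 + 10^-0.50)
   = 1 / (1 + 19.498 + 0.31623) = 1/20.815 = 0.04804
[CO3²⁻] = α₂ × DIC = 0.04804 × 2.20 = 0.1057 mmol/kg
Ksp = 10^(−6.15) = 7.079×10^-7
Ω = [Ca²⁺][CO3²⁻]/Ksp = (8.77×10^-3)(1.057×10^-4) / 7.079×10^-7 = 1.31

Ω = 1.31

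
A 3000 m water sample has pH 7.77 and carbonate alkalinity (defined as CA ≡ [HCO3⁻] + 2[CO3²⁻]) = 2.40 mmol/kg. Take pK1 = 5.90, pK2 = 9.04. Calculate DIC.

DIC = 2.31 mmol/kg

CA = [HCO3⁻] + 2[CO3²⁻] = (α₁ + 2α₂)·DIC
At pH 7.77: [H⁺]/K1 = 10^-1.87 = 0.013490, K2/[H⁺] = 10^-1.27 = 0.053703
α₁ = 1/(1 + 0.013490 + 0.053703) = 1/1.0672 = 0.9370; α₂ = α₁·K2/[H⁺] = 0.05032
α₁ + 2α₂ = 1.0377
DIC = CA / (α₁ + 2α₂) = 2.40 / 1.0377 = 2.31 mmol/kg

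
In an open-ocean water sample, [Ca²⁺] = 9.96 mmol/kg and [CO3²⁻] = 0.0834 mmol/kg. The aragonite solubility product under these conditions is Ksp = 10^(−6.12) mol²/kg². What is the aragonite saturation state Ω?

Ksp = 10^(−6.12) = 7.586×10^-7
Ω = [Ca²⁺][CO3²⁻]/Ksp = (9.96×10^-3)(0.0834×10^-3) / 7.586×10^-7 = 1.10

Ω = 1.10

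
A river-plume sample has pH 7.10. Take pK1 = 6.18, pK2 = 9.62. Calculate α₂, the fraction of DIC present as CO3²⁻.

α₂ = 0.00269

α₂ = 1 / (1 + [H⁺]/K2 + [H⁺]²/(K1K2)) = 1 / (1 + 10^+2.52 + 10^+1.60)
   = 1 / (1 + 331.13 + 39.811) = 1/371.94 = 0.002689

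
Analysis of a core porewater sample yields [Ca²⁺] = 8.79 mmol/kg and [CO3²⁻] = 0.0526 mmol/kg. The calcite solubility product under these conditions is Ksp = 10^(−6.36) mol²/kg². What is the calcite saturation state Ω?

Ksp = 10^(−6.36) = 4.365×10^-7
Ω = [Ca²⁺][CO3²⁻]/Ksp = (8.79×10^-3)(0.0526×10^-3) / 4.365×10^-7 = 1.06

Ω = 1.06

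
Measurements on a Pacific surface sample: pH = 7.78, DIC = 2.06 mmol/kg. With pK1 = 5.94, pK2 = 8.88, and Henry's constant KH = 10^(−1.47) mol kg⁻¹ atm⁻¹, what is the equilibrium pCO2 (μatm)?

α₀ = 1 / (1 + K1/[H⁺] + K1K2/[H⁺]²) = 1 / (1 + 10^+1.84 + 10^+0.74)
   = 1 / (1 + 69.183 + 5.4954) = 1/75.679 = 0.01321
[CO2*] = α₀ × DIC = 0.01321 × 2.06 = 0.02722 mmol/kg
pCO2 = [CO2*]/KH = 2.722×10^-5 / 3.388×10^-2 = 803 μatm

pCO2 = 803 μatm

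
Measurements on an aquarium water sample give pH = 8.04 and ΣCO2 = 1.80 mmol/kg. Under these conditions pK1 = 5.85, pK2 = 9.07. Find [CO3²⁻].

[CO3²⁻] = 0.153 mmol/kg

α₂ = 1 / (1 + [H⁺]/K2 + [H⁺]²/(K1K2)) = 1 / (1 + 10^+1.03 + 10^-1.16)
   = 1 / (1 + 10.715 + 0.069183) = 1/11.784 = 0.08486
[CO3²⁻] = α₂ × DIC = 0.08486 × 1.80 = 0.153 mmol/kg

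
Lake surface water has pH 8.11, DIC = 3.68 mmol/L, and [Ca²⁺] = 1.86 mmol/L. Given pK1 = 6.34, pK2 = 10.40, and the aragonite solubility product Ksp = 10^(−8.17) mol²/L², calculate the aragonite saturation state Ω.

α₂ = 1 / (1 + [H⁺]/K2 + [H⁺]²/(K1K2)) = 1 / (1 + 10^+2.29 + 10^+0.52)
   = 1 / (1 + 194.98 + 3.3113) = 1/199.30 = 0.005018
[CO3²⁻] = α₂ × DIC = 0.005018 × 3.68 = 0.01847 mmol/L = 18.47 μmol/L
Ksp = 10^(−8.17) = 6.761×10^-9
Ω = [Ca²⁺][CO3²⁻]/Ksp = (1.86×10^-3)(1.847×10^-5) / 6.761×10^-9 = 5.08

Ω = 5.08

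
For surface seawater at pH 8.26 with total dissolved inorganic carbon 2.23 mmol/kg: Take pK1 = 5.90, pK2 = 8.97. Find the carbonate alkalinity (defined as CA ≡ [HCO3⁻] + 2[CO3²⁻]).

CA = [HCO3⁻] + 2[CO3²⁻] = (α₁ + 2α₂)·DIC
At pH 8.26: [H⁺]/K1 = 10^-2.36 = 0.0043652, K2/[H⁺] = 10^-0.71 = 0.19498
α₁ = 1/(1 + 0.0043652 + 0.19498) = 1/1.1993 = 0.8338; α₂ = α₁·K2/[H⁺] = 0.1626
α₁ + 2α₂ = 1.1589
CA = 1.1589 × 2.23 = 2.58 mmol/kg

CA = 2.58 mmol/kg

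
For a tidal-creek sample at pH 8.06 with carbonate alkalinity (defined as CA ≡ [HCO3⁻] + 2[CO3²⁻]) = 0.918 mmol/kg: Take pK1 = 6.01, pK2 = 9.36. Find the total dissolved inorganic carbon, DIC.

DIC = 0.884 mmol/kg

CA = [HCO3⁻] + 2[CO3²⁻] = (α₁ + 2α₂)·DIC
At pH 8.06: [H⁺]/K1 = 10^-2.05 = 0.0089125, K2/[H⁺] = 10^-1.30 = 0.050119
α₁ = 1/(1 + 0.0089125 + 0.050119) = 1/1.0590 = 0.9443; α₂ = α₁·K2/[H⁺] = 0.04733
α₁ + 2α₂ = 1.0389
DIC = CA / (α₁ + 2α₂) = 0.918 / 1.0389 = 0.884 mmol/kg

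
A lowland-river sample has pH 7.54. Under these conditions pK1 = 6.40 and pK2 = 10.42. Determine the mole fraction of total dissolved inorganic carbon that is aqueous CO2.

α₀ = 0.0675

α₀ = 1 / (1 + K1/[H⁺] + K1K2/[H⁺]²) = 1 / (1 + 10^+1.14 + 10^-1.74)
   = 1 / (1 + 13.804 + 0.018197) = 1/14.822 = 0.06747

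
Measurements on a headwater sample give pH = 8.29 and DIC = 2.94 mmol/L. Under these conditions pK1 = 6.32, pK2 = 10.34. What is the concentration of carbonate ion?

[CO3²⁻] = 0.0257 mmol/L

α₂ = 1 / (1 + [H⁺]/K2 + [H⁺]²/(K1K2)) = 1 / (1 + 10^+2.05 + 10^+0.08)
   = 1 / (1 + 112.20 + 1.2023) = 1/114.40 = 0.008741
[CO3²⁻] = α₂ × DIC = 0.008741 × 2.94 = 0.0257 mmol/L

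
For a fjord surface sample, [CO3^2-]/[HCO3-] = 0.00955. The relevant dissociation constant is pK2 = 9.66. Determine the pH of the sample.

From K2 = [H⁺][CO3^2-]/[HCO3-]:  pH = pK2 + log₁₀([CO3^2-]/[HCO3-])
log₁₀(0.00955) = -2.020
pH = 9.66 + (-2.020) = 7.64

pH = 7.64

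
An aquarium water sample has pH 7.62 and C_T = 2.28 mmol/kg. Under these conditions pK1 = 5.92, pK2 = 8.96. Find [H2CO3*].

[CO2*] = 0.0427 mmol/kg

α₀ = 1 / (1 + K1/[H⁺] + K1K2/[H⁺]²) = 1 / (1 + 10^+1.70 + 10^+0.36)
   = 1 / (1 + 50.119 + 2.2909) = 1/53.410 = 0.01872
[CO2*] = α₀ × DIC = 0.01872 × 2.28 = 0.0427 mmol/kg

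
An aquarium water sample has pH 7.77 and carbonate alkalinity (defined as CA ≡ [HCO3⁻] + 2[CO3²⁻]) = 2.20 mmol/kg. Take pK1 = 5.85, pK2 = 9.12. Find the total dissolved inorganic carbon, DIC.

DIC = 2.13 mmol/kg

CA = [HCO3⁻] + 2[CO3²⁻] = (α₁ + 2α₂)·DIC
At pH 7.77: [H⁺]/K1 = 10^-1.92 = 0.012023, K2/[H⁺] = 10^-1.35 = 0.044668
α₁ = 1/(1 + 0.012023 + 0.044668) = 1/1.0567 = 0.9464; α₂ = α₁·K2/[H⁺] = 0.04227
α₁ + 2α₂ = 1.0309
DIC = CA / (α₁ + 2α₂) = 2.20 / 1.0309 = 2.13 mmol/kg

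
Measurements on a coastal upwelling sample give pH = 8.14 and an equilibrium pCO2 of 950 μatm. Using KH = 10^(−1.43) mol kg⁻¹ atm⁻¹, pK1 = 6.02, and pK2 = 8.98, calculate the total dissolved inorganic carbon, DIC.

DIC = 5.36 mmol/kg

[CO2*] = KH · pCO2 = 10^(−1.43) × 950×10^-6 = 3.530×10^-5 mol/kg
α₀ = 1/(1 + K1/[H⁺] + K1K2/[H⁺]²) = 1/(1 + 10^+2.12 + 10^+1.28) = 0.006584
DIC = [CO2*]/α₀ = 3.530×10^-5 / 0.006584 = 5.36 mmol/kg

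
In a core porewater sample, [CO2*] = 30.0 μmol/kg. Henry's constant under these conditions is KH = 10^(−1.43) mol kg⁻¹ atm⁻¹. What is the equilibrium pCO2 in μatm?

pCO2 = 807 μatm

KH = 10^(−1.43) = 3.715×10^-2 mol kg⁻¹ atm⁻¹
pCO2 = [CO2*]/KH = 30.0×10^-6 / 3.715×10^-2 = 8.07×10^-4 atm = 807 μatm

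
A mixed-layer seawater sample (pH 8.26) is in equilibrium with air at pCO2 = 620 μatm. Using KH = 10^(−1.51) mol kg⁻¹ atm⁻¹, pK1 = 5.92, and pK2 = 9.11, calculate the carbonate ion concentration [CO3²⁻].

[CO2*] = KH · pCO2 = 10^(−1.51) × 620×10^-6 = 1.916×10^-5 mol/kg
α₀ = 1/(1 + K1/[H⁺] + K1K2/[H⁺]²) = 1/(1 + 10^+2.34 + 10^+1.49) = 0.003989
DIC = [CO2*]/α₀ = 1.916×10^-5 / 0.003989 = 4.803 mmol/kg
[CO3²⁻] = α₂·DIC; α₂ = 0.1233, so [CO3²⁻] = 0.1233 × 4.803 = 0.592 mmol/kg

[CO3²⁻] = 0.592 mmol/kg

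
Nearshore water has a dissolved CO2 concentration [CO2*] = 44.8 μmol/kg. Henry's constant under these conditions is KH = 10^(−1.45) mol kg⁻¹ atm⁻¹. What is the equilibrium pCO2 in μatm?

pCO2 = 1260 μatm

KH = 10^(−1.45) = 3.548×10^-2 mol kg⁻¹ atm⁻¹
pCO2 = [CO2*]/KH = 44.8×10^-6 / 3.548×10^-2 = 1.26×10^-3 atm = 1260 μatm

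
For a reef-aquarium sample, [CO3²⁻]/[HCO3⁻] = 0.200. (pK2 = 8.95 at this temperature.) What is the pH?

pH = 8.25

From K2 = [H⁺][CO3²⁻]/[HCO3⁻]:  pH = pK2 + log₁₀([CO3²⁻]/[HCO3⁻])
log₁₀(0.200) = -0.699
pH = 8.95 + (-0.699) = 8.25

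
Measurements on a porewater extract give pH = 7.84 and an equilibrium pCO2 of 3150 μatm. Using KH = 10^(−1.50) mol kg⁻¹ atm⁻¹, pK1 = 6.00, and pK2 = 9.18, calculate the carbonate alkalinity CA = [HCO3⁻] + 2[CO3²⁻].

[CO2*] = KH · pCO2 = 10^(−1.50) × 3150×10^-6 = 9.961×10^-5 mol/kg
α₀ = 1/(1 + K1/[H⁺] + K1K2/[H⁺]²) = 1/(1 + 10^+1.84 + 10^+0.50) = 0.01363
DIC = [CO2*]/α₀ = 9.961×10^-5 / 0.01363 = 7.306 mmol/kg
CA = (α₁ + 2α₂)·DIC = (0.9433 + 2×0.04311) × 7.306 = 7.52 mmol/kg

CA = 7.52 mmol/kg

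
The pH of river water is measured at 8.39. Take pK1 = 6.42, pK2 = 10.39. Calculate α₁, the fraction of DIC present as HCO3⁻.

α₁ = 0.980

α₁ = 1 / (1 + [H⁺]/K1 + K2/[H⁺]) = 1 / (1 + 10^-1.97 + 10^-2.00)
   = 1 / (1 + 0.010715 + 0.010000) = 1/1.0207 = 0.9797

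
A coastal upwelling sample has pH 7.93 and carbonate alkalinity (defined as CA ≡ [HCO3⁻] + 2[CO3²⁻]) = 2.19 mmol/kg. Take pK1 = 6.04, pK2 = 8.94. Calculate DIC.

CA = [HCO3⁻] + 2[CO3²⁻] = (α₁ + 2α₂)·DIC
At pH 7.93: [H⁺]/K1 = 10^-1.89 = 0.012882, K2/[H⁺] = 10^-1.01 = 0.097724
α₁ = 1/(1 + 0.012882 + 0.097724) = 1/1.1106 = 0.9004; α₂ = α₁·K2/[H⁺] = 0.08799
α₁ + 2α₂ = 1.0764
DIC = CA / (α₁ + 2α₂) = 2.19 / 1.0764 = 2.03 mmol/kg

DIC = 2.03 mmol/kg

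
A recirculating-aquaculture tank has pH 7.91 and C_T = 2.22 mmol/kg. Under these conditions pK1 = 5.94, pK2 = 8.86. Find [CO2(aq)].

α₀ = 1 / (1 + K1/[H⁺] + K1K2/[H⁺]²) = 1 / (1 + 10^+1.97 + 10^+1.02)
   = 1 / (1 + 93.325 + 10.471) = 1/104.80 = 0.009542
[CO2*] = α₀ × DIC = 0.009542 × 2.22 = 0.0212 mmol/kg

[CO2*] = 0.0212 mmol/kg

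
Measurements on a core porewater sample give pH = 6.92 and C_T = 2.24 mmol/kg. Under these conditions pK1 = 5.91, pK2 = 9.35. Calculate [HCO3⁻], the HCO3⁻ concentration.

α₁ = 1 / (1 + [H⁺]/K1 + K2/[H⁺]) = 1 / (1 + 10^-1.01 + 10^-2.43)
   = 1 / (1 + 0.097724 + 0.0037154) = 1/1.1014 = 0.9079
[HCO3⁻] = α₁ × DIC = 0.9079 × 2.24 = 2.03 mmol/kg

[HCO3⁻] = 2.03 mmol/kg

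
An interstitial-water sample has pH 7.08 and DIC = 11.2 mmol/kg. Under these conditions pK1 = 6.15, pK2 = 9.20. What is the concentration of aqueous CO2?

α₀ = 1 / (1 + K1/[H⁺] + K1K2/[H⁺]²) = 1 / (1 + 10^+0.93 + 10^-1.19)
   = 1 / (1 + 8.5114 + 0.064565) = 1/9.5759 = 0.1044
[CO2*] = α₀ × DIC = 0.1044 × 11.2 = 1.17 mmol/kg

[CO2*] = 1.17 mmol/kg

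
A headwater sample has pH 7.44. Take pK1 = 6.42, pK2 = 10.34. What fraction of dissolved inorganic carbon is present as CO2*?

α₀ = 1 / (1 + K1/[H⁺] + K1K2/[H⁺]²) = 1 / (1 + 10^+1.02 + 10^-1.88)
   = 1 / (1 + 10.471 + 0.013183) = 1/11.484 = 0.08707

α₀ = 0.0871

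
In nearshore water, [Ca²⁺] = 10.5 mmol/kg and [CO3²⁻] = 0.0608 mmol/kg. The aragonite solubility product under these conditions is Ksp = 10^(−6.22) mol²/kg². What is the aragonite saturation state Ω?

Ω = 1.06

Ksp = 10^(−6.22) = 6.026×10^-7
Ω = [Ca²⁺][CO3²⁻]/Ksp = (10.5×10^-3)(0.0608×10^-3) / 6.026×10^-7 = 1.06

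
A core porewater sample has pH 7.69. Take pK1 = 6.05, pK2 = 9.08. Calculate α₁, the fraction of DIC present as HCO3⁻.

α₁ = 0.940

α₁ = 1 / (1 + [H⁺]/K1 + K2/[H⁺]) = 1 / (1 + 10^-1.64 + 10^-1.39)
   = 1 / (1 + 0.022909 + 0.040738) = 1/1.0636 = 0.9402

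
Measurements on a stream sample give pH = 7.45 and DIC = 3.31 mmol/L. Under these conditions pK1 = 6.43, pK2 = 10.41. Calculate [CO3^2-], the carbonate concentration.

[CO3²⁻] = 3.31 μmol/L

α₂ = 1 / (1 + [H⁺]/K2 + [H⁺]²/(K1K2)) = 1 / (1 + 10^+2.96 + 10^+1.94)
   = 1 / (1 + 912.01 + 87.096) = 1/1000.1 = 0.0009999
[CO3²⁻] = α₂ × DIC = 0.0009999 × 3.31 = 0.00331 mmol/L = 3.31 μmol/L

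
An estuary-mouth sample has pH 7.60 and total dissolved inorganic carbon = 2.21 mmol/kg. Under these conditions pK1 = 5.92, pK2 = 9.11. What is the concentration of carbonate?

α₂ = 1 / (1 + [H⁺]/K2 + [H⁺]²/(K1K2)) = 1 / (1 + 10^+1.51 + 10^-0.17)
   = 1 / (1 + 32.359 + 0.67608) = 1/34.035 = 0.02938
[CO3²⁻] = α₂ × DIC = 0.02938 × 2.21 = 0.0649 mmol/kg

[CO3²⁻] = 0.0649 mmol/kg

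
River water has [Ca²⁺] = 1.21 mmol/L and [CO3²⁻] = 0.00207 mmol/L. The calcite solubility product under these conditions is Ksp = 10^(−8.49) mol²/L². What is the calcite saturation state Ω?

Ω = 0.774

Ksp = 10^(−8.49) = 3.236×10^-9
Ω = [Ca²⁺][CO3²⁻]/Ksp = (1.21×10^-3)(0.00207×10^-3) / 3.236×10^-9 = 0.774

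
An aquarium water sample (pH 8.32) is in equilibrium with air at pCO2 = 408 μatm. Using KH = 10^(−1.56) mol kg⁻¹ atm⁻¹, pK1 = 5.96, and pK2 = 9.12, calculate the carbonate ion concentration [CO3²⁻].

[CO3²⁻] = 0.408 mmol/kg

[CO2*] = KH · pCO2 = 10^(−1.56) × 408×10^-6 = 1.124×10^-5 mol/kg
α₀ = 1/(1 + K1/[H⁺] + K1K2/[H⁺]²) = 1/(1 + 10^+2.36 + 10^+1.56) = 0.003754
DIC = [CO2*]/α₀ = 1.124×10^-5 / 0.003754 = 2.994 mmol/kg
[CO3²⁻] = α₂·DIC; α₂ = 0.1363, so [CO3²⁻] = 0.1363 × 2.994 = 0.408 mmol/kg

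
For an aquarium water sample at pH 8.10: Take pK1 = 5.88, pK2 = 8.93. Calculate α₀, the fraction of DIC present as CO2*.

α₀ = 0.00522

α₀ = 1 / (1 + K1/[H⁺] + K1K2/[H⁺]²) = 1 / (1 + 10^+2.22 + 10^+1.39)
   = 1 / (1 + 165.96 + 24.547) = 1/191.51 = 0.005222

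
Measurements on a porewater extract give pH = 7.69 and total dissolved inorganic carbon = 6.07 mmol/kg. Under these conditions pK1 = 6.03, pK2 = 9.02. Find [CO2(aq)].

α₀ = 1 / (1 + K1/[H⁺] + K1K2/[H⁺]²) = 1 / (1 + 10^+1.66 + 10^+0.33)
   = 1 / (1 + 45.709 + 2.1380) = 1/48.847 = 0.02047
[CO2*] = α₀ × DIC = 0.02047 × 6.07 = 0.124 mmol/kg

[CO2*] = 0.124 mmol/kg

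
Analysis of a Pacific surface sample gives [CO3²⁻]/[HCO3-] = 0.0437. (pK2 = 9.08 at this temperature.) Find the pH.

From K2 = [H⁺][CO3²⁻]/[HCO3-]:  pH = pK2 + log₁₀([CO3²⁻]/[HCO3-])
log₁₀(0.0437) = -1.360
pH = 9.08 + (-1.360) = 7.72

pH = 7.72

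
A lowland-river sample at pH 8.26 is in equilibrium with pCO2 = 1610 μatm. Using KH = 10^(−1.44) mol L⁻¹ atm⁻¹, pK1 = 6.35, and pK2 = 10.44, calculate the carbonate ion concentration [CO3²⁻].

[CO2*] = KH · pCO2 = 10^(−1.44) × 1610×10^-6 = 5.846×10^-5 mol/L
α₀ = 1/(1 + K1/[H⁺] + K1K2/[H⁺]²) = 1/(1 + 10^+1.91 + 10^-0.27) = 0.01207
DIC = [CO2*]/α₀ = 5.846×10^-5 / 0.01207 = 4.841 mmol/L
[CO3²⁻] = α₂·DIC; α₂ = 0.006484, so [CO3²⁻] = 0.006484 × 4.841 = 0.0314 mmol/L

[CO3²⁻] = 0.0314 mmol/L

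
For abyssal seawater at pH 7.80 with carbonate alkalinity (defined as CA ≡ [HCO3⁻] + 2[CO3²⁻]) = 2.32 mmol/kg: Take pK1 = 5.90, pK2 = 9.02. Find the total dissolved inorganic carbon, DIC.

DIC = 2.22 mmol/kg

CA = [HCO3⁻] + 2[CO3²⁻] = (α₁ + 2α₂)·DIC
At pH 7.80: [H⁺]/K1 = 10^-1.90 = 0.012589, K2/[H⁺] = 10^-1.22 = 0.060256
α₁ = 1/(1 + 0.012589 + 0.060256) = 1/1.0728 = 0.9321; α₂ = α₁·K2/[H⁺] = 0.05616
α₁ + 2α₂ = 1.0444
DIC = CA / (α₁ + 2α₂) = 2.32 / 1.0444 = 2.22 mmol/kg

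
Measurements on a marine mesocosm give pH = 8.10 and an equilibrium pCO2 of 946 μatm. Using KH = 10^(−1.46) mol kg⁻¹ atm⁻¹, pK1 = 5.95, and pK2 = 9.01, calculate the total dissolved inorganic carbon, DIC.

[CO2*] = KH · pCO2 = 10^(−1.46) × 946×10^-6 = 3.280×10^-5 mol/kg
α₀ = 1/(1 + K1/[H⁺] + K1K2/[H⁺]²) = 1/(1 + 10^+2.15 + 10^+1.24) = 0.006264
DIC = [CO2*]/α₀ = 3.280×10^-5 / 0.006264 = 5.24 mmol/kg

DIC = 5.24 mmol/kg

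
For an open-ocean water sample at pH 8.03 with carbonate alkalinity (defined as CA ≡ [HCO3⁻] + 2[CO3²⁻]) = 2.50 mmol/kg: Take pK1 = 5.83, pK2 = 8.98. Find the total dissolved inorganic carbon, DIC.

DIC = 2.28 mmol/kg

CA = [HCO3⁻] + 2[CO3²⁻] = (α₁ + 2α₂)·DIC
At pH 8.03: [H⁺]/K1 = 10^-2.20 = 0.0063096, K2/[H⁺] = 10^-0.95 = 0.11220
α₁ = 1/(1 + 0.0063096 + 0.11220) = 1/1.1185 = 0.8940; α₂ = α₁·K2/[H⁺] = 0.1003
α₁ + 2α₂ = 1.0947
DIC = CA / (α₁ + 2α₂) = 2.50 / 1.0947 = 2.28 mmol/kg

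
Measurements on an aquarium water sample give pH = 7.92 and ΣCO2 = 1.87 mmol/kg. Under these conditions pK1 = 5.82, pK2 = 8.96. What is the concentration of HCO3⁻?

α₁ = 1 / (1 + [H⁺]/K1 + K2/[H⁺]) = 1 / (1 + 10^-2.10 + 10^-1.04)
   = 1 / (1 + 0.0079433 + 0.091201) = 1/1.0991 = 0.9098
[HCO3⁻] = α₁ × DIC = 0.9098 × 1.87 = 1.70 mmol/kg

[HCO3⁻] = 1.70 mmol/kg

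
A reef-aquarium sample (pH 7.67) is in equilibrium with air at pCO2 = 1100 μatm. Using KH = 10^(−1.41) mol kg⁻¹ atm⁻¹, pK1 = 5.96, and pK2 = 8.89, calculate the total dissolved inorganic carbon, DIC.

DIC = 2.37 mmol/kg

[CO2*] = KH · pCO2 = 10^(−1.41) × 1100×10^-6 = 4.279×10^-5 mol/kg
α₀ = 1/(1 + K1/[H⁺] + K1K2/[H⁺]²) = 1/(1 + 10^+1.71 + 10^+0.49) = 0.01806
DIC = [CO2*]/α₀ = 4.279×10^-5 / 0.01806 = 2.37 mmol/kg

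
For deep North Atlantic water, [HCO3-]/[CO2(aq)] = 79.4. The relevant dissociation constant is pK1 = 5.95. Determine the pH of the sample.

From K1 = [H⁺][HCO3-]/[CO2(aq)]:  pH = pK1 + log₁₀([HCO3-]/[CO2(aq)])
log₁₀(79.4) = +1.900
pH = 5.95 + (+1.900) = 7.85

pH = 7.85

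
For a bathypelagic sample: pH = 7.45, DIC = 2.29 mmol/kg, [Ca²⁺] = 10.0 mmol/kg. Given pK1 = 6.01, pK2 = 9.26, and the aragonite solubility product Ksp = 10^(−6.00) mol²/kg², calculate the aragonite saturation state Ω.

α₂ = 1 / (1 + [H⁺]/K2 + [H⁺]²/(K1K2)) = 1 / (1 + 10^+1.81 + 10^+0.37)
   = 1 / (1 + 64.565 + 2.3442) = 1/67.910 = 0.01473
[CO3²⁻] = α₂ × DIC = 0.01473 × 2.29 = 0.03372 mmol/kg
Ksp = 10^(−6.00) = 1.000×10^-6
Ω = [Ca²⁺][CO3²⁻]/Ksp = (10.0×10^-3)(3.372×10^-5) / 1.000×10^-6 = 0.337

Ω = 0.337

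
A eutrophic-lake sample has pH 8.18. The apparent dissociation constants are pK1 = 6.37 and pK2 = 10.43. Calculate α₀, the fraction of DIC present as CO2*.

α₀ = 0.0152

α₀ = 1 / (1 + K1/[H⁺] + K1K2/[H⁺]²) = 1 / (1 + 10^+1.81 + 10^-0.44)
   = 1 / (1 + 64.565 + 0.36308) = 1/65.929 = 0.01517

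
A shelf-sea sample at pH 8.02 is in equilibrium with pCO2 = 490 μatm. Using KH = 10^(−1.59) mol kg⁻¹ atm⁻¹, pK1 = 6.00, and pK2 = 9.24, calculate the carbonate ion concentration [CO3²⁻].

[CO3²⁻] = 0.0795 mmol/kg

[CO2*] = KH · pCO2 = 10^(−1.59) × 490×10^-6 = 1.259×10^-5 mol/kg
α₀ = 1/(1 + K1/[H⁺] + K1K2/[H⁺]²) = 1/(1 + 10^+2.02 + 10^+0.80) = 0.008927
DIC = [CO2*]/α₀ = 1.259×10^-5 / 0.008927 = 1.411 mmol/kg
[CO3²⁻] = α₂·DIC; α₂ = 0.05632, so [CO3²⁻] = 0.05632 × 1.411 = 0.0795 mmol/kg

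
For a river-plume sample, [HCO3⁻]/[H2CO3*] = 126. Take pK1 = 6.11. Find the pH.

From K1 = [H⁺][HCO3⁻]/[H2CO3*]:  pH = pK1 + log₁₀([HCO3⁻]/[H2CO3*])
log₁₀(126) = +2.100
pH = 6.11 + (+2.100) = 8.21

pH = 8.21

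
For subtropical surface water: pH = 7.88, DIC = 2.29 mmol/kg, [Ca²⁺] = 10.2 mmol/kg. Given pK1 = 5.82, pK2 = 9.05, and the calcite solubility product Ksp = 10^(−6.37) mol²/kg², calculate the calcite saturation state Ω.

Ω = 3.44

α₂ = 1 / (1 + [H⁺]/K2 + [H⁺]²/(K1K2)) = 1 / (1 + 10^+1.17 + 10^-0.89)
   = 1 / (1 + 14.791 + 0.12882) = 1/15.920 = 0.06281
[CO3²⁻] = α₂ × DIC = 0.06281 × 2.29 = 0.1438 mmol/kg
Ksp = 10^(−6.37) = 4.266×10^-7
Ω = [Ca²⁺][CO3²⁻]/Ksp = (10.2×10^-3)(1.438×10^-4) / 4.266×10^-7 = 3.44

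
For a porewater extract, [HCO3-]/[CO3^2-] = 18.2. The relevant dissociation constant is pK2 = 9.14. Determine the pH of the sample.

pH = 7.88

From K2 = [H⁺][CO3^2-]/[HCO3-]:  pH = pK2 − log₁₀([HCO3-]/[CO3^2-])
log₁₀(18.2) = +1.260
pH = 9.14 − (+1.260) = 7.88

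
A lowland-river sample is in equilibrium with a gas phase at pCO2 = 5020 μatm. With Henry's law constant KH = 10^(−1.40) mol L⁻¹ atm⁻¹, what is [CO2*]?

KH = 10^(−1.40) = 3.981×10^-2 mol L⁻¹ atm⁻¹
[CO2*] = KH · pCO2 = 3.981×10^-2 × 5020×10^-6 atm = 2.00×10^-4 mol/L

[CO2*] = 200 μmol/L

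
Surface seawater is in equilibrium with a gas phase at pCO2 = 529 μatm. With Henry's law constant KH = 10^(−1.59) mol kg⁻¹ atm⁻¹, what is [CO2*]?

KH = 10^(−1.59) = 2.570×10^-2 mol kg⁻¹ atm⁻¹
[CO2*] = KH · pCO2 = 2.570×10^-2 × 529×10^-6 atm = 1.36×10^-5 mol/kg

[CO2*] = 13.6 μmol/kg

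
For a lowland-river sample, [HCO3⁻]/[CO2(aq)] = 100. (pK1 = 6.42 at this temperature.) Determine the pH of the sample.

pH = 8.42

From K1 = [H⁺][HCO3⁻]/[CO2(aq)]:  pH = pK1 + log₁₀([HCO3⁻]/[CO2(aq)])
log₁₀(100) = +2.000
pH = 6.42 + (+2.000) = 8.42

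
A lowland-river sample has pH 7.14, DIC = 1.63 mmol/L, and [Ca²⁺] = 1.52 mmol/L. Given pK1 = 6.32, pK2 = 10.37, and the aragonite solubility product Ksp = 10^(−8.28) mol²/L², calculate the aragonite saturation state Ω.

Ω = 0.241

α₂ = 1 / (1 + [H⁺]/K2 + [H⁺]²/(K1K2)) = 1 / (1 + 10^+3.23 + 10^+2.41)
   = 1 / (1 + 1698.2 + 257.04) = 1/1956.3 = 0.0005112
[CO3²⁻] = α₂ × DIC = 0.0005112 × 1.63 = 0.0008332 mmol/L = 0.8332 μmol/L
Ksp = 10^(−8.28) = 5.248×10^-9
Ω = [Ca²⁺][CO3²⁻]/Ksp = (1.52×10^-3)(8.332×10^-7) / 5.248×10^-9 = 0.241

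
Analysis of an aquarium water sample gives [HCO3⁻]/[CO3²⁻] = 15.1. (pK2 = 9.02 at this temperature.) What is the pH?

pH = 7.84

From K2 = [H⁺][CO3²⁻]/[HCO3⁻]:  pH = pK2 − log₁₀([HCO3⁻]/[CO3²⁻])
log₁₀(15.1) = +1.179
pH = 9.02 − (+1.179) = 7.84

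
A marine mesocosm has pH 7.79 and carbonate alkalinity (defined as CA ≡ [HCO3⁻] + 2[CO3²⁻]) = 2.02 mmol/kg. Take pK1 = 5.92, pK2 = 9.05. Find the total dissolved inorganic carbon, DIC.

DIC = 1.94 mmol/kg

CA = [HCO3⁻] + 2[CO3²⁻] = (α₁ + 2α₂)·DIC
At pH 7.79: [H⁺]/K1 = 10^-1.87 = 0.013490, K2/[H⁺] = 10^-1.26 = 0.054954
α₁ = 1/(1 + 0.013490 + 0.054954) = 1/1.0684 = 0.9359; α₂ = α₁·K2/[H⁺] = 0.05143
α₁ + 2α₂ = 1.0388
DIC = CA / (α₁ + 2α₂) = 2.02 / 1.0388 = 1.94 mmol/kg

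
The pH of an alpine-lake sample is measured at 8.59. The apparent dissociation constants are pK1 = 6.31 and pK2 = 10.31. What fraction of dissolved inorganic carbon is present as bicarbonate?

α₁ = 1 / (1 + [H⁺]/K1 + K2/[H⁺]) = 1 / (1 + 10^-2.28 + 10^-1.72)
   = 1 / (1 + 0.0052481 + 0.019055) = 1/1.0243 = 0.9763

α₁ = 0.976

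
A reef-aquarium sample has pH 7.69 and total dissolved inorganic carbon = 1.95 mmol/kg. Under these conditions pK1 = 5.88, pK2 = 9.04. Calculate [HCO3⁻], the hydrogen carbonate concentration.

[HCO3⁻] = 1.84 mmol/kg

α₁ = 1 / (1 + [H⁺]/K1 + K2/[H⁺]) = 1 / (1 + 10^-1.81 + 10^-1.35)
   = 1 / (1 + 0.015488 + 0.044668) = 1/1.0602 = 0.9433
[HCO3⁻] = α₁ × DIC = 0.9433 × 1.95 = 1.84 mmol/kg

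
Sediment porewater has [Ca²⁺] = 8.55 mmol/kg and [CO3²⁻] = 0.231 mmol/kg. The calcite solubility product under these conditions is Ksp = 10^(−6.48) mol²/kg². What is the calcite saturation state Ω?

Ksp = 10^(−6.48) = 3.311×10^-7
Ω = [Ca²⁺][CO3²⁻]/Ksp = (8.55×10^-3)(0.231×10^-3) / 3.311×10^-7 = 5.96

Ω = 5.96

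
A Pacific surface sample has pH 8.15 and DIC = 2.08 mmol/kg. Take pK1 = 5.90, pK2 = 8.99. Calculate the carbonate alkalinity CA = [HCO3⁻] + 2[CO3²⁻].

CA = 2.33 mmol/kg

CA = [HCO3⁻] + 2[CO3²⁻] = (α₁ + 2α₂)·DIC
At pH 8.15: [H⁺]/K1 = 10^-2.25 = 0.0056234, K2/[H⁺] = 10^-0.84 = 0.14454
α₁ = 1/(1 + 0.0056234 + 0.14454) = 1/1.1502 = 0.8694; α₂ = α₁·K2/[H⁺] = 0.1257
α₁ + 2α₂ = 1.1208
CA = 1.1208 × 2.08 = 2.33 mmol/kg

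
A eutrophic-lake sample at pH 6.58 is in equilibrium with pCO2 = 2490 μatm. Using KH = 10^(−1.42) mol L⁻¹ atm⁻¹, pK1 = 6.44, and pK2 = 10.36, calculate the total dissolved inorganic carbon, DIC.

DIC = 0.225 mmol/L

[CO2*] = KH · pCO2 = 10^(−1.42) × 2490×10^-6 = 9.467×10^-5 mol/L
α₀ = 1/(1 + K1/[H⁺] + K1K2/[H⁺]²) = 1/(1 + 10^+0.14 + 10^-3.64) = 0.4201
DIC = [CO2*]/α₀ = 9.467×10^-5 / 0.4201 = 0.225 mmol/L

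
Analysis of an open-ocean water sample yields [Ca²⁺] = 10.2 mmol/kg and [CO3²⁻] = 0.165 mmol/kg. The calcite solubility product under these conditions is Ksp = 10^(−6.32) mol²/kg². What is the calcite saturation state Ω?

Ω = 3.52

Ksp = 10^(−6.32) = 4.786×10^-7
Ω = [Ca²⁺][CO3²⁻]/Ksp = (10.2×10^-3)(0.165×10^-3) / 4.786×10^-7 = 3.52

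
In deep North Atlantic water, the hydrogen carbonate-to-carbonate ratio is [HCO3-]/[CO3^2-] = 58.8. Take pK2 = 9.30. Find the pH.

From K2 = [H⁺][CO3^2-]/[HCO3-]:  pH = pK2 − log₁₀([HCO3-]/[CO3^2-])
log₁₀(58.8) = +1.769
pH = 9.30 − (+1.769) = 7.53

pH = 7.53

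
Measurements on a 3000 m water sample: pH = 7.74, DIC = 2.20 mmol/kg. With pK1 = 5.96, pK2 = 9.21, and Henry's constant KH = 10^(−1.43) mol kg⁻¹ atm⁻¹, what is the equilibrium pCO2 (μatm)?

α₀ = 1 / (1 + K1/[H⁺] + K1K2/[H⁺]²) = 1 / (1 + 10^+1.78 + 10^+0.31)
   = 1 / (1 + 60.256 + 2.0417) = 1/63.298 = 0.01580
[CO2*] = α₀ × DIC = 0.01580 × 2.20 = 0.03476 mmol/kg
pCO2 = [CO2*]/KH = 3.476×10^-5 / 3.715×10^-2 = 935 μatm

pCO2 = 935 μatm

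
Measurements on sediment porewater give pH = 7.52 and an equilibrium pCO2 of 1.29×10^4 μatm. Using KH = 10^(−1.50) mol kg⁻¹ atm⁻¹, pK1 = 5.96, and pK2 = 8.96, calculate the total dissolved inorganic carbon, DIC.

[CO2*] = KH · pCO2 = 10^(−1.50) × 1.29×10^4×10^-6 = 4.079×10^-4 mol/kg
α₀ = 1/(1 + K1/[H⁺] + K1K2/[H⁺]²) = 1/(1 + 10^+1.56 + 10^+0.12) = 0.02589
DIC = [CO2*]/α₀ = 4.079×10^-4 / 0.02589 = 15.8 mmol/kg

DIC = 15.8 mmol/kg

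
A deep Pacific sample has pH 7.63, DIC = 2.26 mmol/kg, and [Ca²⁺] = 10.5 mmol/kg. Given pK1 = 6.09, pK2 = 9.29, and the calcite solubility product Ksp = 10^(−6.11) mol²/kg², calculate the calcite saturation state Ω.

Ω = 0.637

α₂ = 1 / (1 + [H⁺]/K2 + [H⁺]²/(K1K2)) = 1 / (1 + 10^+1.66 + 10^+0.12)
   = 1 / (1 + 45.709 + 1.3183) = 1/48.027 = 0.02082
[CO3²⁻] = α₂ × DIC = 0.02082 × 2.26 = 0.04706 mmol/kg
Ksp = 10^(−6.11) = 7.762×10^-7
Ω = [Ca²⁺][CO3²⁻]/Ksp = (10.5×10^-3)(4.706×10^-5) / 7.762×10^-7 = 0.637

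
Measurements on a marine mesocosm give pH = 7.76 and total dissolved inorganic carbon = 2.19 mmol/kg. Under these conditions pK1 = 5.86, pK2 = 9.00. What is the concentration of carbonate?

[CO3²⁻] = 0.118 mmol/kg

α₂ = 1 / (1 + [H⁺]/K2 + [H⁺]²/(K1K2)) = 1 / (1 + 10^+1.24 + 10^-0.66)
   = 1 / (1 + 17.378 + 0.21878) = 1/18.597 = 0.05377
[CO3²⁻] = α₂ × DIC = 0.05377 × 2.19 = 0.118 mmol/kg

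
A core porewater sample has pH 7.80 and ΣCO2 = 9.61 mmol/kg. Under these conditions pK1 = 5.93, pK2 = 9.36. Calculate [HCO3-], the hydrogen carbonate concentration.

α₁ = 1 / (1 + [H⁺]/K1 + K2/[H⁺]) = 1 / (1 + 10^-1.87 + 10^-1.56)
   = 1 / (1 + 0.013490 + 0.027542) = 1/1.0410 = 0.9606
[HCO3⁻] = α₁ × DIC = 0.9606 × 9.61 = 9.23 mmol/kg

[HCO3⁻] = 9.23 mmol/kg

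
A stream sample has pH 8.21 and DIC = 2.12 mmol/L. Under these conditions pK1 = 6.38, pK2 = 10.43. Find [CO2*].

α₀ = 1 / (1 + K1/[H⁺] + K1K2/[H⁺]²) = 1 / (1 + 10^+1.83 + 10^-0.39)
   = 1 / (1 + 67.608 + 0.40738) = 1/69.016 = 0.01449
[CO2*] = α₀ × DIC = 0.01449 × 2.12 = 0.0307 mmol/L

[CO2*] = 0.0307 mmol/L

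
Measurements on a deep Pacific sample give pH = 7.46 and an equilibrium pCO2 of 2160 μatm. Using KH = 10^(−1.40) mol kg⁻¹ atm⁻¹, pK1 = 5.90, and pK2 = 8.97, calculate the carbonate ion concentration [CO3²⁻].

[CO2*] = KH · pCO2 = 10^(−1.40) × 2160×10^-6 = 8.599×10^-5 mol/kg
α₀ = 1/(1 + K1/[H⁺] + K1K2/[H⁺]²) = 1/(1 + 10^+1.56 + 10^+0.05) = 0.02602
DIC = [CO2*]/α₀ = 8.599×10^-5 / 0.02602 = 3.305 mmol/kg
[CO3²⁻] = α₂·DIC; α₂ = 0.02920, so [CO3²⁻] = 0.02920 × 3.305 = 0.0965 mmol/kg

[CO3²⁻] = 0.0965 mmol/kg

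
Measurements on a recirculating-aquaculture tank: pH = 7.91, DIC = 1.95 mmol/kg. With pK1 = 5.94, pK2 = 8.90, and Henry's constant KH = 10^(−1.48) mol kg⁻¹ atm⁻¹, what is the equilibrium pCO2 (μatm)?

pCO2 = 567 μatm

α₀ = 1 / (1 + K1/[H⁺] + K1K2/[H⁺]²) = 1 / (1 + 10^+1.97 + 10^+0.98)
   = 1 / (1 + 93.325 + 9.5499) = 1/103.88 = 0.009627
[CO2*] = α₀ × DIC = 0.009627 × 1.95 = 0.01877 mmol/kg = 18.77 μmol/kg
pCO2 = [CO2*]/KH = 1.877×10^-5 / 3.311×10^-2 = 567 μatm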